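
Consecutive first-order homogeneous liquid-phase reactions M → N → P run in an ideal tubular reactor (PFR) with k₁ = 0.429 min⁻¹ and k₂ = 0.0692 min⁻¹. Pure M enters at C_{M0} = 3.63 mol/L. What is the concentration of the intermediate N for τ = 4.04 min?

2.51 mol/L

The intermediate concentration in a first-order A→B→C sequence is C_N = k₁C_{M0}(e^(−k₁τ) − e^(−k₂τ))/(k₂−k₁).
e^(−k₁τ) = e^(−0.429×4.04) = e^(−1.733) = 0.1767; e^(−k₂τ) = e^(−0.2796) = 0.7561.
C_N = 0.429×3.63/(0.0692−0.429) × (0.1767−0.7561) = (-4.328)×(-0.5794) = 2.508 mol/L.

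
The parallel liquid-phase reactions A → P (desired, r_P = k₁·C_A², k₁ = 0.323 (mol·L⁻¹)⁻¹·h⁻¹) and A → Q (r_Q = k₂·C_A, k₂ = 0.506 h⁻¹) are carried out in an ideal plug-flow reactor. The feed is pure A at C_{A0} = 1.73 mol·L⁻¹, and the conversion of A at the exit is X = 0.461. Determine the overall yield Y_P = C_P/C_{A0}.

C_A = C_{A0}(1−X) = 0.9325 mol·L⁻¹.
Along a PFR/batch, dC_Q/dC_A = −r_Q/(r_P+r_Q) = −k₂/(k₂+k₁·C_A).
Integrating from C_{A0} to C_A: C_Q = (0.506/0.323)·ln[(0.506+0.323·1.73)/(0.506+0.323·0.932)] = 1.567·ln(1.065/0.8072) = 0.4339 mol·L⁻¹.
Then C_P = (C_{A0}−C_A) − C_Q = 0.7975 − 0.4339 = 0.3636 mol·L⁻¹.
Y_P = C_P/C_{A0} = 0.3636/1.73 = 0.210.

0.210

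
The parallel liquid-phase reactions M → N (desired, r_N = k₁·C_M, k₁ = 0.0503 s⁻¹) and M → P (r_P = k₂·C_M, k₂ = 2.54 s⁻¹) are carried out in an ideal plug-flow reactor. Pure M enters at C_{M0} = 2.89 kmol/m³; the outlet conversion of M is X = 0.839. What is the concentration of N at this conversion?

0.0471 kmol/m³

C_M = C_{M0}(1−X) = 0.4653 kmol/m³.
Both paths are first order in M, so the instantaneous fraction to N is constant: dC_N/d(−C_M) = k₁/(k₁+k₂) = 0.01942.
C_N = 0.01942·(C_{M0}−C_M) = 0.01942×2.425 = 0.0471 kmol/m³.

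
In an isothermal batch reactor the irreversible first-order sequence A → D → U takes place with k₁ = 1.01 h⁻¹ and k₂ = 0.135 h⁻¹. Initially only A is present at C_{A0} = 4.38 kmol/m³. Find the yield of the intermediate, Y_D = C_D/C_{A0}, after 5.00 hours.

0.580

The intermediate concentration in a first-order A→B→C sequence is C_D = k₁C_{A0}(e^(−k₁t) − e^(−k₂t))/(k₂−k₁).
e^(−k₁t) = e^(−1.01×5.00) = e^(−5.050) = 0.006409; e^(−k₂t) = e^(−0.6750) = 0.5092.
C_D = 1.01×4.38/(0.135−1.01) × (0.006409−0.5092) = (-5.056)×(-0.5027) = 2.542 kmol/m³.
Y_D = C_D/C_{A0} = 2.542/4.38 = 0.580.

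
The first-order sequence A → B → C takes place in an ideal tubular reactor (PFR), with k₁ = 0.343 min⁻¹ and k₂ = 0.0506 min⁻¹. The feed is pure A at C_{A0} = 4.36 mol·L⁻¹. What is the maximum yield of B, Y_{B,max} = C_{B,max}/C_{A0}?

0.718

For a first-order series the maximum intermediate yield is C_{B,max}/C_{A0} = (k₁/k₂)^[k₂/(k₂−k₁)].
= (0.343/0.0506)^(0.0506/(0.0506−0.343)) = (6.779)^(-0.1731) = 0.7181.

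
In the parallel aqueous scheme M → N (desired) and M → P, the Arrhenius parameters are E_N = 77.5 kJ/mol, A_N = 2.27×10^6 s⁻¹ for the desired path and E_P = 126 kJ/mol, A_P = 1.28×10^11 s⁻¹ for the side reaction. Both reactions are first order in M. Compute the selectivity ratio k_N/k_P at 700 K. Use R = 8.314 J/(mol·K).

0.0738

Since both paths have the same order in M, the concentration cancels and S_{N/P} = k_N/k_P = (A_N/A_P)·exp[(E_P−E_N)/(RT)].
(E_P−E_N)/(RT) = (126−77.5)×10³/(8.314×700) = 48500/5820 = 8.334.
k_N/k_P = (2.27×10^6/1.28×10^11)·exp(8.334) = 1.773×10^-5 × 4161 = 0.0738.
Since E_N < E_P, lowering the temperature improves selectivity toward N.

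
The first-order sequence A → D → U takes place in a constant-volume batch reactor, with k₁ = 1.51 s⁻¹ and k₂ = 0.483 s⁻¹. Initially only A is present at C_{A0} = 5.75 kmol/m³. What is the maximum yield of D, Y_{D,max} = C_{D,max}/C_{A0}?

Evaluating C_D at t_opt = ln(k₂/k₁)/(k₂−k₁) gives C_{D,max}/C_{A0} = (k₁/k₂)^[k₂/(k₂−k₁)].
= (1.51/0.483)^(0.483/(0.483−1.51)) = (3.126)^(-0.4703) = 0.5850.

0.585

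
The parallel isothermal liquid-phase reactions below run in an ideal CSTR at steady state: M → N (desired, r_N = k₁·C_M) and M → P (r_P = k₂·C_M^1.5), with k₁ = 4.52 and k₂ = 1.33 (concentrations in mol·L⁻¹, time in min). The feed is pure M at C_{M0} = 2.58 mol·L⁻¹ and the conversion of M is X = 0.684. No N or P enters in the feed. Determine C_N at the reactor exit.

Exit C_M = C_{M0}(1−X) = 2.58×0.316 = 0.8153 mol·L⁻¹.
In a CSTR the entire volume is at exit conditions, so r_N = 4.52×0.8153 = 3.685 and r_P = 1.33×0.8153^1.5 = 0.9791.
Fraction of consumed M going to N: r_N/(r_N+r_P) = 0.7901.
C_N = 0.7901·C_{M0}·X = 0.7901×2.58×0.684 = 1.39 mol·L⁻¹.

1.39 mol·L⁻¹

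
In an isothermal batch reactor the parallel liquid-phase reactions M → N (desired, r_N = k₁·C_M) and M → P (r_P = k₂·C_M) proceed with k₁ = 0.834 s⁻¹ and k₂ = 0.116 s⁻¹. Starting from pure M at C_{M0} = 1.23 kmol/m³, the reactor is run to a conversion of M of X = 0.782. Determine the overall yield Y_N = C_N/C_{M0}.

C_M = C_{M0}(1−X) = 0.2681 kmol/m³.
Both paths are first order in M, so the instantaneous fraction to N is constant: dC_N/d(−C_M) = k₁/(k₁+k₂) = 0.8779.
C_N = 0.8779·(C_{M0}−C_M) = 0.8779×0.9619 = 0.844 kmol/m³.
Y_N = C_N/C_{M0} = 0.8444/1.23 = 0.687.

0.687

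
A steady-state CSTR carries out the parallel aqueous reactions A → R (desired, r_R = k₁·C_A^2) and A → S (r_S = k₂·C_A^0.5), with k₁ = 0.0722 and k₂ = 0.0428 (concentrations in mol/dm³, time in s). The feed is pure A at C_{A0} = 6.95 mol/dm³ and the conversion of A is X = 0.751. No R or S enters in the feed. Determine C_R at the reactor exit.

Exit C_A = C_{A0}(1−X) = 6.95×0.249 = 1.731 mol/dm³.
Rates in a CSTR are evaluated at the outlet concentration: r_R = 0.0722×1.731^2 = 0.2162, r_S = 0.0428×1.731^0.5 = 0.05630.
Fraction of consumed A going to R: r_R/(r_R+r_S) = 0.7934.
C_R = 0.7934·C_{A0}·X = 0.7934×6.95×0.751 = 4.14 mol/dm³.

4.14 mol/dm³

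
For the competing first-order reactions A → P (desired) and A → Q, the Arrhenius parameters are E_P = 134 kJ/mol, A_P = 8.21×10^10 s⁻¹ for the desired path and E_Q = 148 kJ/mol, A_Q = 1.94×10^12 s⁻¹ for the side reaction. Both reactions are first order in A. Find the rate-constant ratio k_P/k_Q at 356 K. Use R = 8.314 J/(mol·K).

4.79

k_P/k_Q = (A_P/A_Q)·exp[−(E_P−E_Q)/(RT)] = (A_P/A_Q)·exp[(E_Q−E_P)/(RT)].
(E_Q−E_P)/(RT) = (148−134)×10³/(8.314×356) = 14000/2960 = 4.730.
k_P/k_Q = (8.21×10^10/1.94×10^12)·exp(4.730) = 0.04232 × 113.3 = 4.79.
Since E_P < E_Q, lowering the temperature improves selectivity toward P.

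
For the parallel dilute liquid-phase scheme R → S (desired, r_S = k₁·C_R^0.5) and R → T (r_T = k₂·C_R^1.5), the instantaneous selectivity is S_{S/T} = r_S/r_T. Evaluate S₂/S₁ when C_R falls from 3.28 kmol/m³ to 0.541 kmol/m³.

6.06

S_{S/T} = (k₁/k₂)·C_R⁻¹, so S₂/S₁ = (C_{R,2}/C_{R,1})⁻¹.
= 3.28/0.541 = 6.06.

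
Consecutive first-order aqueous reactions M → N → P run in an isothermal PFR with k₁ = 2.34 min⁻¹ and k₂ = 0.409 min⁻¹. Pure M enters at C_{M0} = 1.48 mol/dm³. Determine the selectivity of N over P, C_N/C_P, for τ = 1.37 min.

The intermediate concentration in a first-order A→B→C sequence is C_N = k₁C_{M0}(e^(−k₁τ) − e^(−k₂τ))/(k₂−k₁).
e^(−k₁τ) = e^(−2.34×1.37) = e^(−3.206) = 0.04053; e^(−k₂τ) = e^(−0.5603) = 0.5710.
C_N = 2.34×1.48/(0.409−2.34) × (0.04053−0.5710) = (-1.793)×(-0.5305) = 0.9514 mol/dm³.
C_M = C_{M0}e^(−k₁τ) = 0.05998 mol/dm³, so C_P = C_{M0}−C_M−C_N = 0.4686 mol/dm³; C_N/C_P = 2.03.

2.03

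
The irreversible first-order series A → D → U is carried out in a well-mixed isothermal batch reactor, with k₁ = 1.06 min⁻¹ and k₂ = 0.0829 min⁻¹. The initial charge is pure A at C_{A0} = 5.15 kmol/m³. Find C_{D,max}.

For a first-order series the maximum intermediate yield is C_{D,max}/C_{A0} = (k₁/k₂)^[k₂/(k₂−k₁)].
= (1.06/0.0829)^(0.0829/(0.0829−1.06)) = (12.79)^(-0.08484) = 0.8056.
C_{D,max} = 0.8056×5.15 = 4.15 kmol/m³.

4.15 kmol/m³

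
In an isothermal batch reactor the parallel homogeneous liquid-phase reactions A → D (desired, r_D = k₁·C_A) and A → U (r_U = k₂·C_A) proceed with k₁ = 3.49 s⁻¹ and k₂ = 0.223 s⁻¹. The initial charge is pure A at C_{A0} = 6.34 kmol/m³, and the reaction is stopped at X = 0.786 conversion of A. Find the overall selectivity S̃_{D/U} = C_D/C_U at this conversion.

C_A = C_{A0}(1−X) = 1.357 kmol/m³.
Both paths are first order in A, so the instantaneous fraction to D is constant: dC_D/d(−C_A) = k₁/(k₁+k₂) = 0.9399.
C_D = 0.9399·(C_{A0}−C_A) = 0.9399×4.983 = 4.68 kmol/m³.
C_U = (C_{A0}−C_A)−C_D = 0.2993 kmol/m³; S̃_{D/U} = 4.684/0.2993 = 15.7.

15.7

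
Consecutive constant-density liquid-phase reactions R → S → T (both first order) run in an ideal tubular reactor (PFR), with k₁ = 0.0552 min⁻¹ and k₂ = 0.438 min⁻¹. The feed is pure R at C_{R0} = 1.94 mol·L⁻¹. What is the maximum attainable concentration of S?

0.181 mol·L⁻¹

At the optimum, C_{S,max}/C_{R0} = (k₁/k₂)^[k₂/(k₂−k₁)].
= (0.0552/0.438)^(0.438/(0.438−0.0552)) = (0.1260)^(1.144) = 0.09349.
C_{S,max} = 0.09349×1.94 = 0.181 mol·L⁻¹.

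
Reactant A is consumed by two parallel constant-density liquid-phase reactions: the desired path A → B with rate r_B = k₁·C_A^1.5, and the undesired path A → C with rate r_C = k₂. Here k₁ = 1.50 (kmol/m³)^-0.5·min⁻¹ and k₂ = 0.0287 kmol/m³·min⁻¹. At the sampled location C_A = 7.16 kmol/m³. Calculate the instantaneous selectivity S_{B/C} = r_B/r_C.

1001

S_{B/C} = r_B/r_C = (k₁·C_A^1.5)/(k₂) = (k₁/k₂)·C_A^1.5.
= (1.50×7.160^1.5) / (0.0287) = 28.74/0.02870 = 1001.
Since the desired path is higher order in A, keeping C_A high (PFR or concentrated feed) favours B.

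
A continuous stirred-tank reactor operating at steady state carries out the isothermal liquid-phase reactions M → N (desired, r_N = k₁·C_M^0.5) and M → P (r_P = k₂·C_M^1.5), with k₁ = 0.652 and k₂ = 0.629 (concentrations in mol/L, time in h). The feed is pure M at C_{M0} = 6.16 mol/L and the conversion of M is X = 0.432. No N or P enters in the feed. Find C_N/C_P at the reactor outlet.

Exit C_M = C_{M0}(1−X) = 6.16×0.568 = 3.499 mol/L.
In a CSTR the entire volume is at exit conditions, so r_N = 0.652×3.499^0.5 = 1.220 and r_P = 0.629×3.499^1.5 = 4.117.
Overall selectivity = C_N/C_P = r_Nτ/(r_Pτ) = r_N/r_P = 0.296.

0.296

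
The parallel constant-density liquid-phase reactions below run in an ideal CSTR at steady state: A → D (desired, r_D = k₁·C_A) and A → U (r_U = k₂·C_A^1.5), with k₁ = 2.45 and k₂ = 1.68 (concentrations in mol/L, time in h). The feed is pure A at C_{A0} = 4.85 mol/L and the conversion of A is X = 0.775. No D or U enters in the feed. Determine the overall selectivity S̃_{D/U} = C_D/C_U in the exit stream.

1.40

Exit C_A = C_{A0}(1−X) = 4.85×0.225 = 1.091 mol/L.
A CSTR operates uniformly at the exit composition, giving r_D = 2.674 and r_U = 1.915 (each k·C_A^n at C_A = 1.091).
Overall selectivity = C_D/C_U = r_Dτ/(r_Uτ) = r_D/r_U = 1.40.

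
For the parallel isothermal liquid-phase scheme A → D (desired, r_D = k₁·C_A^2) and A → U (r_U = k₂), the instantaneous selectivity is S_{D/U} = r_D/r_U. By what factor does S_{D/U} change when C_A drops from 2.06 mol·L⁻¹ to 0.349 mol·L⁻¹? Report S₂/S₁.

0.0287

S_{D/U} = (k₁/k₂)·C_A^2, so S₂/S₁ = (C_{A,2}/C_{A,1})^2.
= (0.349/2.06)^2 = (0.1694)^2 = 0.0287.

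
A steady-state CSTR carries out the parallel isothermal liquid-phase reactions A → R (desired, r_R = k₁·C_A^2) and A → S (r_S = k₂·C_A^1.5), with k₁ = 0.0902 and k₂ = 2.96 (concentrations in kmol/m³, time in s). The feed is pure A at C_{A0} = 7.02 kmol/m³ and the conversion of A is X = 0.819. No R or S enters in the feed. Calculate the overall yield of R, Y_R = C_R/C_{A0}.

Exit C_A = C_{A0}(1−X) = 7.02×0.181 = 1.271 kmol/m³.
Rates in a CSTR are evaluated at the outlet concentration: r_R = 0.0902×1.271^2 = 0.1456, r_S = 2.96×1.271^1.5 = 4.240.
Fraction of consumed A going to R: r_R/(r_R+r_S) = 0.03321.
C_R = 0.03321·C_{A0}·X = 0.03321×7.02×0.819 = 0.191 kmol/m³; Y_R = C_R/C_{A0} = 0.0272.

0.0272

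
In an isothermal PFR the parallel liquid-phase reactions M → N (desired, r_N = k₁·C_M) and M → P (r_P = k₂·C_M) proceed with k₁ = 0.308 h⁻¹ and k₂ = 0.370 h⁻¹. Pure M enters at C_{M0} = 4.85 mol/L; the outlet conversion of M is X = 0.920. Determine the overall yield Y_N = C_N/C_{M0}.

0.418

C_M = C_{M0}(1−X) = 0.3880 mol/L.
Both paths are first order in M, so the instantaneous fraction to N is constant: dC_N/d(−C_M) = k₁/(k₁+k₂) = 0.4543.
C_N = 0.4543·(C_{M0}−C_M) = 0.4543×4.462 = 2.03 mol/L.
Y_N = C_N/C_{M0} = 2.027/4.85 = 0.418.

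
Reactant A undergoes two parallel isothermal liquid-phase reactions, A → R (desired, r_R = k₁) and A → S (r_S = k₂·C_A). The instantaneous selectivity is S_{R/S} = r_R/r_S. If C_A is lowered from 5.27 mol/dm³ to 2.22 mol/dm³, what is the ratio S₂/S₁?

2.37

S_{R/S} = (k₁/k₂)·C_A⁻¹, so S₂/S₁ = (C_{A,2}/C_{A,1})⁻¹.
= 5.27/2.22 = 2.37.
Selectivity toward R rises as C_A falls — low-concentration operation is favoured.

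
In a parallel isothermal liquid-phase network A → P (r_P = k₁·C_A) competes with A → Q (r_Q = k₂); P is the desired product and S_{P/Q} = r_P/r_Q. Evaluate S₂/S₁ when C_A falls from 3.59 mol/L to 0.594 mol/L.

S_{P/Q} = (k₁/k₂)·C_A, so S₂/S₁ = (C_{A,2}/C_{A,1}).
= 0.594/3.59 = 0.165.
Selectivity toward P falls as C_A falls — high-concentration operation is favoured.

0.165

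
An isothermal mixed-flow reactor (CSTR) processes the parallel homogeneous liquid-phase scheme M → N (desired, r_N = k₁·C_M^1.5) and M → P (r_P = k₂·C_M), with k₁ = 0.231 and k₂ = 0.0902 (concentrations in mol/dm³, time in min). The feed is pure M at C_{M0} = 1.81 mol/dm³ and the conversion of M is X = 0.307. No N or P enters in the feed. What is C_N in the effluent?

Exit C_M = C_{M0}(1−X) = 1.81×0.693 = 1.254 mol/dm³.
Rates in a CSTR are evaluated at the outlet concentration: r_N = 0.231×1.254^1.5 = 0.3245, r_P = 0.0902×1.254 = 0.1131.
Fraction of consumed M going to N: r_N/(r_N+r_P) = 0.7415.
C_N = 0.7415·C_{M0}·X = 0.7415×1.81×0.307 = 0.412 mol/dm³.

0.412 mol/dm³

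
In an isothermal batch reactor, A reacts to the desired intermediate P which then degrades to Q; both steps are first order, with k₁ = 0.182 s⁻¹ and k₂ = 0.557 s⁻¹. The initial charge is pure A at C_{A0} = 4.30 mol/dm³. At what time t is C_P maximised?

2.98 s

Setting dC_P/dt = 0 gives t_opt = ln(k₂/k₁)/(k₂−k₁).
= ln(0.557/0.182)/(0.557−0.182) = ln(3.060)/0.3750 = 1.119/0.3750 = 2.98 s.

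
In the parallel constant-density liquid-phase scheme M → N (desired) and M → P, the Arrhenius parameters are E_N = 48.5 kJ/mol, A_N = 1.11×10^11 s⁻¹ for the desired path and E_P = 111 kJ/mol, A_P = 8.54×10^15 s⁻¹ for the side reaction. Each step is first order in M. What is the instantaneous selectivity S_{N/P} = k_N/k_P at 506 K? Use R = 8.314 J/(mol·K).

36.8

With equal orders, S_{N/P} = k_N/k_P = (A_N/A_P)·exp[(E_P−E_N)/(RT)].
(E_P−E_N)/(RT) = (111−48.5)×10³/(8.314×506) = 62500/4207 = 14.86.
k_N/k_P = (1.11×10^11/8.54×10^15)·exp(14.86) = 1.300×10^-5 × 2.832×10^6 = 36.8.
Since E_N < E_P, lowering the temperature improves selectivity toward N.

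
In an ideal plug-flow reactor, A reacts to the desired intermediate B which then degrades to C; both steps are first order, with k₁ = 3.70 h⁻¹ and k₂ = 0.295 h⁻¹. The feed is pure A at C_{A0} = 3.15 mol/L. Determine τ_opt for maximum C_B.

Setting dC_B/dτ = 0 gives τ_opt = ln(k₂/k₁)/(k₂−k₁).
= ln(0.295/3.70)/(0.295−3.70) = ln(0.07973)/-3.405 = -2.529/-3.405 = 0.743 h.

0.743 h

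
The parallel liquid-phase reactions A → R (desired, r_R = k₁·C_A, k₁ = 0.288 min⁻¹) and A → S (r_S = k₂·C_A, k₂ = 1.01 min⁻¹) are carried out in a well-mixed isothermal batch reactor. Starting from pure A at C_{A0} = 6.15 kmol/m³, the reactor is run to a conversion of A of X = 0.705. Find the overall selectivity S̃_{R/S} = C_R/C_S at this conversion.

0.285

C_A = C_{A0}(1−X) = 1.814 kmol/m³.
Both paths are first order in A, so the instantaneous fraction to R is constant: dC_R/d(−C_A) = k₁/(k₁+k₂) = 0.2219.
C_R = 0.2219·(C_{A0}−C_A) = 0.2219×4.336 = 0.962 kmol/m³.
C_S = (C_{A0}−C_A)−C_R = 3.374 kmol/m³; S̃_{R/S} = 0.9620/3.374 = 0.285.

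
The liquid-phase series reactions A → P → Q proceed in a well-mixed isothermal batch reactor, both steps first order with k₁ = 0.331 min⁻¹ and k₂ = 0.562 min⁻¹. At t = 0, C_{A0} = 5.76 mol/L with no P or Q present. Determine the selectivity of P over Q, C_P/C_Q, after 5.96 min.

0.209

For first-order series with pure A initially, C_P(t) = k₁C_{A0}/(k₂−k₁)·(e^(−k₁t) − e^(−k₂t)).
e^(−k₁t) = e^(−0.331×5.96) = e^(−1.973) = 0.1391; e^(−k₂t) = e^(−3.350) = 0.03510.
C_P = 0.331×5.76/(0.562−0.331) × (0.1391−0.03510) = 8.254×0.1040 = 0.8581 mol/L.
C_A = C_{A0}e^(−k₁t) = 0.8011 mol/L, so C_Q = C_{A0}−C_A−C_P = 4.101 mol/L; C_P/C_Q = 0.209.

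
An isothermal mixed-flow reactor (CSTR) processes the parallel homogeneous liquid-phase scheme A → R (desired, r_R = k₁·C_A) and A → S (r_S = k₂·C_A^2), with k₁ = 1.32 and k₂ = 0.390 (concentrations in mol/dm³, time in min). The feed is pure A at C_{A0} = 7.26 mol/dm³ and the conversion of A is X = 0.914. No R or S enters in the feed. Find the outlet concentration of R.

Exit C_A = C_{A0}(1−X) = 7.26×0.0860 = 0.6244 mol/dm³.
In a CSTR the entire volume is at exit conditions, so r_R = 1.32×0.6244 = 0.8242 and r_S = 0.390×0.6244^2 = 0.1520.
Fraction of consumed A going to R: r_R/(r_R+r_S) = 0.8443.
C_R = 0.8443·C_{A0}·X = 0.8443×7.26×0.914 = 5.60 mol/dm³.

5.60 mol/dm³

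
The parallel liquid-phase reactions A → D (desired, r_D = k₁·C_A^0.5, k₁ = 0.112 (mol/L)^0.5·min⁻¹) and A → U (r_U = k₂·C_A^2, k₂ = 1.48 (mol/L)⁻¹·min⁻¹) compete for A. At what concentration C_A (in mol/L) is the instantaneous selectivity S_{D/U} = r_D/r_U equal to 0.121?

0.731 mol/L

S_{D/U} = (k₁/k₂)·C_A^-1.5 ⇒ C_A = (S·k₂/k₁)^(1/(-1.5)).
= (0.121×1.48/0.112)^(-0.6667) = (1.599)^(-0.6667) = 0.731 mol/L.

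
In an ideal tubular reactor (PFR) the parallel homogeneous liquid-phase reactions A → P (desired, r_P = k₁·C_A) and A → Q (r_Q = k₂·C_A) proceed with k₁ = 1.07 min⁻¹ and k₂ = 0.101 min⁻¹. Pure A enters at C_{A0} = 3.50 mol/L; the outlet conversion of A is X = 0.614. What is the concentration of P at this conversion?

C_A = C_{A0}(1−X) = 1.351 mol/L.
Both paths are first order in A, so the instantaneous fraction to P is constant: dC_P/d(−C_A) = k₁/(k₁+k₂) = 0.9137.
C_P = 0.9137·(C_{A0}−C_A) = 0.9137×2.149 = 1.96 mol/L.

1.96 mol/L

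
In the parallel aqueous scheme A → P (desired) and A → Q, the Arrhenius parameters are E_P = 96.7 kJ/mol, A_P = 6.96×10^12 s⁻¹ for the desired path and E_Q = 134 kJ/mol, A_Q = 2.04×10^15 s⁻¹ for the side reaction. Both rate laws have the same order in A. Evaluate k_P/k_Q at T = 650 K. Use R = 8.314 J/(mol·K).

3.39

With equal orders, S_{P/Q} = k_P/k_Q = (A_P/A_Q)·exp[(E_Q−E_P)/(RT)].
(E_Q−E_P)/(RT) = (134−96.7)×10³/(8.314×650) = 37300/5404 = 6.902.
k_P/k_Q = (6.96×10^12/2.04×10^15)·exp(6.902) = 0.003412 × 994.4 = 3.39.
Since E_P < E_Q, lowering the temperature improves selectivity toward P.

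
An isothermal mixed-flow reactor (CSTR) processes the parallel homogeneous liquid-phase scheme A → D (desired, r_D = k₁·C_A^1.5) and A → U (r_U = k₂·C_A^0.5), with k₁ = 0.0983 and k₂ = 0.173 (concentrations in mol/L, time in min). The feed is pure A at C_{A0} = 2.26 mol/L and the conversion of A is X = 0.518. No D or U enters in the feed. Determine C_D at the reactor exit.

Exit C_A = C_{A0}(1−X) = 2.26×0.482 = 1.089 mol/L.
In a CSTR the entire volume is at exit conditions, so r_D = 0.0983×1.089^1.5 = 0.1118 and r_U = 0.173×1.089^0.5 = 0.1806.
Fraction of consumed A going to D: r_D/(r_D+r_U) = 0.3823.
C_D = 0.3823·C_{A0}·X = 0.3823×2.26×0.518 = 0.448 mol/L.

0.448 mol/L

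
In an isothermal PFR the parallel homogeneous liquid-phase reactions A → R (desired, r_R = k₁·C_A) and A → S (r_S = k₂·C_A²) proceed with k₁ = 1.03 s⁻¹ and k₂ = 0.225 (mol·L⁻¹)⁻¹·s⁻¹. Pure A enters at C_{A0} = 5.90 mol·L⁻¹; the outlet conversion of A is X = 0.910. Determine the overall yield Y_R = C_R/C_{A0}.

0.557

C_A = C_{A0}(1−X) = 0.5310 mol·L⁻¹.
Along a PFR/batch, dC_R/dC_A = −r_R/(r_R+r_S) = −k₁/(k₁+k₂·C_A).
Integrating from C_{A0} to C_A: C_R = (1.03/0.225)·ln[(1.03+0.225·5.90)/(1.03+0.225·0.531)] = 4.578·ln(2.357/1.149) = 3.288 mol·L⁻¹.
Y_R = C_R/C_{A0} = 3.288/5.90 = 0.557.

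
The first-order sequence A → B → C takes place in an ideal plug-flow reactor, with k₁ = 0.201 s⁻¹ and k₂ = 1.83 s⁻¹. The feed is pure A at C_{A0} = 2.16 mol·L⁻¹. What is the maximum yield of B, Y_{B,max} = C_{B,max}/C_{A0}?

0.0836

Evaluating C_B at τ_opt = ln(k₂/k₁)/(k₂−k₁) gives C_{B,max}/C_{A0} = (k₁/k₂)^[k₂/(k₂−k₁)].
= (0.201/1.83)^(1.83/(1.83−0.201)) = (0.1098)^(1.123) = 0.08363.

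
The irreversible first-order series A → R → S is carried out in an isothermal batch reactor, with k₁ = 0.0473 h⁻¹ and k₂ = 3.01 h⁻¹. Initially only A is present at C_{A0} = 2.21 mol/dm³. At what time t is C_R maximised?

Setting dC_R/dt = 0 gives t_opt = ln(k₂/k₁)/(k₂−k₁).
= ln(3.01/0.0473)/(3.01−0.0473) = ln(63.64)/2.963 = 4.153/2.963 = 1.40 h.

1.40 h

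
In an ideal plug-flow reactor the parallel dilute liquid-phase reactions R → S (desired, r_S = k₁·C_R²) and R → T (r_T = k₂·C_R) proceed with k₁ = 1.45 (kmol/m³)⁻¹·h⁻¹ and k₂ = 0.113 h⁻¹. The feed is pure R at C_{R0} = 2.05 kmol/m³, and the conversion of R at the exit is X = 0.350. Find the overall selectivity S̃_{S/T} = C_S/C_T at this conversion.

C_R = C_{R0}(1−X) = 1.333 kmol/m³.
Along a PFR/batch, dC_T/dC_R = −r_T/(r_S+r_T) = −k₂/(k₂+k₁·C_R).
Integrating from C_{R0} to C_R: C_T = (0.113/1.45)·ln[(0.113+1.45·2.05)/(0.113+1.45·1.33)] = 0.07793·ln(3.085/2.045) = 0.03205 kmol/m³.
Then C_S = (C_{R0}−C_R) − C_T = 0.7175 − 0.03205 = 0.6855 kmol/m³.
S̃_{S/T} = C_S/C_T = 0.6855/0.03205 = 21.4.

21.4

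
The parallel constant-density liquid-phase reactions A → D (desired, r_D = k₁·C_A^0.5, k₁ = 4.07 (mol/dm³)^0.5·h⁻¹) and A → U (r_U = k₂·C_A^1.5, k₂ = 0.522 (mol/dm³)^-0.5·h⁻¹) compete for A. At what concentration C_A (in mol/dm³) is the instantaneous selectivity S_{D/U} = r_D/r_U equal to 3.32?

2.35 mol/dm³

S_{D/U} = (k₁/k₂)·C_A⁻¹ ⇒ C_A = (S·k₂/k₁)^(-1).
= (3.32×0.522/4.07)^(-1) = (0.4258)^(-1) = 2.35 mol/dm³.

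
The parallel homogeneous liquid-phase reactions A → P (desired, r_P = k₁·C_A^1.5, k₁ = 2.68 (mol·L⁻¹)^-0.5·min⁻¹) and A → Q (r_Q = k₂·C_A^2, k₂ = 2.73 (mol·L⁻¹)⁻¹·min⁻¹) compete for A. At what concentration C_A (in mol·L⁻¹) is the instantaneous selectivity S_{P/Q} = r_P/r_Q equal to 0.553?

S_{P/Q} = (k₁/k₂)·C_A^-0.5 ⇒ C_A = (S·k₂/k₁)^(-2).
= (0.553×2.73/2.68)^(-2) = (0.5633)^(-2) = 3.15 mol·L⁻¹.

3.15 mol·L⁻¹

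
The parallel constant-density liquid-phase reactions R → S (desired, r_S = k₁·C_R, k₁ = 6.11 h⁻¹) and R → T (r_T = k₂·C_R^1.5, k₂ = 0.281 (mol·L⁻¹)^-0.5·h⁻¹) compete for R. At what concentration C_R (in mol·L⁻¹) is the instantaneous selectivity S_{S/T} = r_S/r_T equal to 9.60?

5.13 mol·L⁻¹

S_{S/T} = (k₁/k₂)·C_R^-0.5 ⇒ C_R = (S·k₂/k₁)^(-2).
= (9.60×0.281/6.11)^(-2) = (0.4415)^(-2) = 5.13 mol·L⁻¹.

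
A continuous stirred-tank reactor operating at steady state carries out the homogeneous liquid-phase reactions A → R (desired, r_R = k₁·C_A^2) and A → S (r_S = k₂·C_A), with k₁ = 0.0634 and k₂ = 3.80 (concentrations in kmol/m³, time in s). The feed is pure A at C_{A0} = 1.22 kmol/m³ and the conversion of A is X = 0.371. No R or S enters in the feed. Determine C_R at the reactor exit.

Exit C_A = C_{A0}(1−X) = 1.22×0.629 = 0.7674 kmol/m³.
A CSTR operates uniformly at the exit composition, giving r_R = 0.03733 and r_S = 2.916 (each k·C_A^n at C_A = 0.7674).
Fraction of consumed A going to R: r_R/(r_R+r_S) = 0.01264.
C_R = 0.01264·C_{A0}·X = 0.01264×1.22×0.371 = 0.00572 kmol/m³.

0.00572 kmol/m³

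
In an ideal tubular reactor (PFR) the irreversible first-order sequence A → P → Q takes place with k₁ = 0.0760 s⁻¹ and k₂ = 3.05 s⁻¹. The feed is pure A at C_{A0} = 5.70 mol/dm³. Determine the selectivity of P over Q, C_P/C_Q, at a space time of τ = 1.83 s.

The intermediate concentration in a first-order A→B→C sequence is C_P = k₁C_{A0}(e^(−k₁τ) − e^(−k₂τ))/(k₂−k₁).
e^(−k₁τ) = e^(−0.0760×1.83) = e^(−0.1391) = 0.8702; e^(−k₂τ) = e^(−5.582) = 0.003767.
C_P = 0.0760×5.70/(3.05−0.0760) × (0.8702−0.003767) = 0.1457×0.8664 = 0.1262 mol/dm³.
C_A = C_{A0}e^(−k₁τ) = 4.960 mol/dm³, so C_Q = C_{A0}−C_A−C_P = 0.6139 mol/dm³; C_P/C_Q = 0.206.

0.206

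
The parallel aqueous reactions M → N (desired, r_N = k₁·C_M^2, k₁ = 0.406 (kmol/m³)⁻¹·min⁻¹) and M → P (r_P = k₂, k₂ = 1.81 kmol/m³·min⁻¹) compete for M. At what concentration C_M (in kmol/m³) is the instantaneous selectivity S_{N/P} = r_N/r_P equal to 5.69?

S_{N/P} = (k₁/k₂)·C_M^2 ⇒ C_M = (S·k₂/k₁)^(0.5).
= (5.69×1.81/0.406)^(0.5) = (25.37)^(0.5) = 5.04 kmol/m³.

5.04 kmol/m³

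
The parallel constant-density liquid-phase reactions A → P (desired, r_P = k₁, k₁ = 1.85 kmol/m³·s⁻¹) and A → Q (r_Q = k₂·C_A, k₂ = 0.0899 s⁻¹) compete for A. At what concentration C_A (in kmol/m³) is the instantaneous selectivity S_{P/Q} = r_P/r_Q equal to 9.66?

2.13 kmol/m³

S_{P/Q} = (k₁/k₂)·C_A⁻¹ ⇒ C_A = (S·k₂/k₁)^(-1).
= (9.66×0.0899/1.85)^(-1) = (0.4694)^(-1) = 2.13 kmol/m³.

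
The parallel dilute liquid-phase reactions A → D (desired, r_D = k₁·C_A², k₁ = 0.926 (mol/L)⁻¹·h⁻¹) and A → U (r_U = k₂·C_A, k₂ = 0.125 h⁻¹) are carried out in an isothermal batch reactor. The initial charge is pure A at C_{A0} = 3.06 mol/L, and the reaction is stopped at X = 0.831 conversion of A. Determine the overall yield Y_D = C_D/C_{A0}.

0.761

C_A = C_{A0}(1−X) = 0.5171 mol/L.
Along a PFR/batch, dC_U/dC_A = −r_U/(r_D+r_U) = −k₂/(k₂+k₁·C_A).
Integrating from C_{A0} to C_A: C_U = (0.125/0.926)·ln[(0.125+0.926·3.06)/(0.125+0.926·0.517)] = 0.1350·ln(2.959/0.6039) = 0.2145 mol/L.
Then C_D = (C_{A0}−C_A) − C_U = 2.543 − 0.2145 = 2.328 mol/L.
Y_D = C_D/C_{A0} = 2.328/3.06 = 0.761.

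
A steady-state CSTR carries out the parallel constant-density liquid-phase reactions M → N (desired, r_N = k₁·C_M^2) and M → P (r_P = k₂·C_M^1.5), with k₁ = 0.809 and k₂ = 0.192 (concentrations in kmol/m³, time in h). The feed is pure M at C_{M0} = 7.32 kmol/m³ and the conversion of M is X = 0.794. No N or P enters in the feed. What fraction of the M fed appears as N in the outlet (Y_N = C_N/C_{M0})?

0.665

Exit C_M = C_{M0}(1−X) = 7.32×0.206 = 1.508 kmol/m³.
A CSTR operates uniformly at the exit composition, giving r_N = 1.840 and r_P = 0.3555 (each k·C_M^n at C_M = 1.508).
Fraction of consumed M going to N: r_N/(r_N+r_P) = 0.8380.
C_N = 0.8380·C_{M0}·X = 0.8380×7.32×0.794 = 4.87 kmol/m³; Y_N = C_N/C_{M0} = 0.665.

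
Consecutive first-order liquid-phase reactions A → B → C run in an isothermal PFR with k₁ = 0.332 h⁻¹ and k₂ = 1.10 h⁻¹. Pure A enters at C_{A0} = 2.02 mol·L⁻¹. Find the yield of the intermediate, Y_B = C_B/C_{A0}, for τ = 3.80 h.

0.116

Solving the coupled first-order balances gives C_B(τ) = [k₁/(k₂−k₁)]·C_{A0}·(e^(−k₁τ) − e^(−k₂τ)).
e^(−k₁τ) = e^(−0.332×3.80) = e^(−1.262) = 0.2832; e^(−k₂τ) = e^(−4.180) = 0.01530.
C_B = 0.332×2.02/(1.10−0.332) × (0.2832−0.01530) = 0.8732×0.2679 = 0.2339 mol·L⁻¹.
Y_B = C_B/C_{A0} = 0.2339/2.02 = 0.116.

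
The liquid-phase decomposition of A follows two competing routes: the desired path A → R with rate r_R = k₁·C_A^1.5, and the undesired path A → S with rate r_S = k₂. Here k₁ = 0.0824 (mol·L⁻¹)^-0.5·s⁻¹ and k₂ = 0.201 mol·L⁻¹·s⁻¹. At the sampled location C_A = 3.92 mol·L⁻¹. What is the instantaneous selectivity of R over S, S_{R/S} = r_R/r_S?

3.18

S_{R/S} = r_R/r_S = (k₁·C_A^1.5)/(k₂) = (k₁/k₂)·C_A^1.5.
= (0.0824×3.920^1.5) / (0.201) = 0.6395/0.2010 = 3.18.
Since the desired path is higher order in A, keeping C_A high (PFR or concentrated feed) favours R.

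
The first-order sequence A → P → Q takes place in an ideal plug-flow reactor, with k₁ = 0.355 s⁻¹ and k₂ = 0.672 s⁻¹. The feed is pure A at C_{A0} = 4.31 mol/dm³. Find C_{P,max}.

For a first-order series the maximum intermediate yield is C_{P,max}/C_{A0} = (k₁/k₂)^[k₂/(k₂−k₁)].
= (0.355/0.672)^(0.672/(0.672−0.355)) = (0.5283)^(2.120) = 0.2585.
C_{P,max} = 0.2585×4.31 = 1.11 mol/dm³.

1.11 mol/dm³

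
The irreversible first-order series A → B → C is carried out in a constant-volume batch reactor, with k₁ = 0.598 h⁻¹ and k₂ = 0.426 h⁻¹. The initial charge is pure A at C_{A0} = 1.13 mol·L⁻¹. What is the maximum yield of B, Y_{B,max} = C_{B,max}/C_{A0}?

Evaluating C_B at t_opt = ln(k₂/k₁)/(k₂−k₁) gives C_{B,max}/C_{A0} = (k₁/k₂)^[k₂/(k₂−k₁)].
= (0.598/0.426)^(0.426/(0.426−0.598)) = (1.404)^(-2.477) = 0.4317.

0.432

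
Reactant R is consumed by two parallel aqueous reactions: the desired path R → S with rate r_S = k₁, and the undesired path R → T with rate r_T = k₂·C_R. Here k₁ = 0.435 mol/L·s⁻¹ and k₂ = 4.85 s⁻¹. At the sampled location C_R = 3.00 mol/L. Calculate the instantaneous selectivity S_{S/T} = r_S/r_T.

0.0299

S_{S/T} = r_S/r_T = (k₁)/(k₂·C_R) = (k₁/k₂)·C_R⁻¹.
= (0.435) / (4.85×3.000) = 0.4350/14.55 = 0.0299.
The undesired path is higher order in R, so low C_R (CSTR or dilute feed) favours S.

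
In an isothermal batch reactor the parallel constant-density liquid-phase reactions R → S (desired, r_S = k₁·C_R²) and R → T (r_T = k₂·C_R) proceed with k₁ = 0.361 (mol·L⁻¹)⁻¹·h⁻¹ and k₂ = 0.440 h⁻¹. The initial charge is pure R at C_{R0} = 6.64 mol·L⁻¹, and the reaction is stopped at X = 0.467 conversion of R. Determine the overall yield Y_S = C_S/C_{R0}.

0.375

C_R = C_{R0}(1−X) = 3.539 mol·L⁻¹.
Along a PFR/batch, dC_T/dC_R = −r_T/(r_S+r_T) = −k₂/(k₂+k₁·C_R).
Integrating from C_{R0} to C_R: C_T = (0.440/0.361)·ln[(0.440+0.361·6.64)/(0.440+0.361·3.54)] = 1.219·ln(2.837/1.718) = 0.6116 mol·L⁻¹.
Then C_S = (C_{R0}−C_R) − C_T = 3.101 − 0.6116 = 2.489 mol·L⁻¹.
Y_S = C_S/C_{R0} = 2.489/6.64 = 0.375.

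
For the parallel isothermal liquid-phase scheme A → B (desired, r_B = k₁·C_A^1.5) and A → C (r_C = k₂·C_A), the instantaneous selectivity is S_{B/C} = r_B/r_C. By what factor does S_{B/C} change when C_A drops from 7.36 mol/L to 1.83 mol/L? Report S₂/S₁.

0.499

S_{B/C} = (k₁/k₂)·C_A^0.5, so S₂/S₁ = (C_{A,2}/C_{A,1})^0.5.
= (1.83/7.36)^0.5 = (0.2486)^0.5 = 0.499.
Selectivity toward B falls as C_A falls — high-concentration operation is favoured.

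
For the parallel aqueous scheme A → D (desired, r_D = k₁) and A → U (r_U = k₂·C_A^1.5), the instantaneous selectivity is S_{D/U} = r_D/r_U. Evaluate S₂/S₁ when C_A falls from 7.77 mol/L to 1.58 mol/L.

S_{D/U} = (k₁/k₂)·C_A^-1.5, so S₂/S₁ = (C_{A,2}/C_{A,1})^-1.5.
= (1.58/7.77)^(-1.5) = (0.2033)^(-1.5) = 10.9.

10.9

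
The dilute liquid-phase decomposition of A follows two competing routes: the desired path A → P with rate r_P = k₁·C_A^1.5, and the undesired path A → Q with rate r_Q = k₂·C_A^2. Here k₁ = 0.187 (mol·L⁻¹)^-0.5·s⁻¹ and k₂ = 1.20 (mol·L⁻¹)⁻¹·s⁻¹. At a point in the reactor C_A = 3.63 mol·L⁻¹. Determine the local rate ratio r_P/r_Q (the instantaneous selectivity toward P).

S_{P/Q} = r_P/r_Q = (k₁·C_A^1.5)/(k₂·C_A^2) = (k₁/k₂)·C_A^-0.5.
= (0.187×3.630^1.5) / (1.20×3.630^2) = 1.293/15.81 = 0.0818.
The undesired path is higher order in A, so low C_A (CSTR or dilute feed) favours P.

0.0818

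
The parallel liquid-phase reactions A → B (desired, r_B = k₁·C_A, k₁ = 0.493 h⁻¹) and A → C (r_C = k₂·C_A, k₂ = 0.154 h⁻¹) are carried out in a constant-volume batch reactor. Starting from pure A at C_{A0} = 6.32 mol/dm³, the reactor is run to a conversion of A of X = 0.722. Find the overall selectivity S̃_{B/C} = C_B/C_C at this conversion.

3.20

C_A = C_{A0}(1−X) = 1.757 mol/dm³.
Both paths are first order in A, so the instantaneous fraction to B is constant: dC_B/d(−C_A) = k₁/(k₁+k₂) = 0.7620.
C_B = 0.7620·(C_{A0}−C_A) = 0.7620×4.563 = 3.48 mol/dm³.
C_C = (C_{A0}−C_A)−C_B = 1.086 mol/dm³; S̃_{B/C} = 3.477/1.086 = 3.20.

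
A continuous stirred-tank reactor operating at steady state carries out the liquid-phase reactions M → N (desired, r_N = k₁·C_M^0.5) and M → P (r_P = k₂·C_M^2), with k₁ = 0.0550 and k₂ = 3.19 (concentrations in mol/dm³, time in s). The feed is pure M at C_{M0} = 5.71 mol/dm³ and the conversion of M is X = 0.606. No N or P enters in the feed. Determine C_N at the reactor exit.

0.0176 mol/dm³

Exit C_M = C_{M0}(1−X) = 5.71×0.394 = 2.250 mol/dm³.
In a CSTR the entire volume is at exit conditions, so r_N = 0.0550×2.250^0.5 = 0.08250 and r_P = 3.19×2.250^2 = 16.15.
Fraction of consumed M going to N: r_N/(r_N+r_P) = 0.005083.
C_N = 0.005083·C_{M0}·X = 0.005083×5.71×0.606 = 0.0176 mol/dm³.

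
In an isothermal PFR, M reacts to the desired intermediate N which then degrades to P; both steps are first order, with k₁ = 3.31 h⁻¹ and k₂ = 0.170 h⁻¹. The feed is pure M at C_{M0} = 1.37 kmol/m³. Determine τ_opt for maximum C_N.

0.946 h

Setting dC_N/dτ = 0 gives τ_opt = ln(k₂/k₁)/(k₂−k₁).
= ln(0.170/3.31)/(0.170−3.31) = ln(0.05136)/-3.140 = -2.969/-3.140 = 0.946 h.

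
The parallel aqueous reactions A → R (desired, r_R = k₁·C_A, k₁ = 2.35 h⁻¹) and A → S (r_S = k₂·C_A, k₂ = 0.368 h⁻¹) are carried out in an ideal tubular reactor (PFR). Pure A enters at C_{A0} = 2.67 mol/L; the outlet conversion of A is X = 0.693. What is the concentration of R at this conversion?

C_A = C_{A0}(1−X) = 0.8197 mol/L.
Both paths are first order in A, so the instantaneous fraction to R is constant: dC_R/d(−C_A) = k₁/(k₁+k₂) = 0.8646.
C_R = 0.8646·(C_{A0}−C_A) = 0.8646×1.850 = 1.60 mol/L.

1.60 mol/L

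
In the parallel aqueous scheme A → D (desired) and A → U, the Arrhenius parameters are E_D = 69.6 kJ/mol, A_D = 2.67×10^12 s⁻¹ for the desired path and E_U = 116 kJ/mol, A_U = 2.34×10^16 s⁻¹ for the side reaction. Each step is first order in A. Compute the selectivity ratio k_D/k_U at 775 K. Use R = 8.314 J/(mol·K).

k_D/k_U = (A_D/A_U)·exp[−(E_D−E_U)/(RT)] = (A_D/A_U)·exp[(E_U−E_D)/(RT)].
(E_U−E_D)/(RT) = (116−69.6)×10³/(8.314×775) = 46400/6443 = 7.201.
k_D/k_U = (2.67×10^12/2.34×10^16)·exp(7.201) = 1.141×10^-4 × 1341 = 0.153.
Since E_D < E_U, lowering the temperature improves selectivity toward D.

0.153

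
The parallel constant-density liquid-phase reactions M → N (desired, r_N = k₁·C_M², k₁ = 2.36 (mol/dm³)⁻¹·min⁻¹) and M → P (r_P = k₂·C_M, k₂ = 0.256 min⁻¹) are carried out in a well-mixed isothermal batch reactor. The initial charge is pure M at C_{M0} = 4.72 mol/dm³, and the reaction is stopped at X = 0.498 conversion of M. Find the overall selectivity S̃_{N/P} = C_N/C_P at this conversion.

31.5

C_M = C_{M0}(1−X) = 2.369 mol/dm³.
Along a PFR/batch, dC_P/dC_M = −r_P/(r_N+r_P) = −k₂/(k₂+k₁·C_M).
Integrating from C_{M0} to C_M: C_P = (0.256/2.36)·ln[(0.256+2.36·4.72)/(0.256+2.36·2.37)] = 0.1085·ln(11.40/5.848) = 0.07236 mol/dm³.
Then C_N = (C_{M0}−C_M) − C_P = 2.351 − 0.07236 = 2.278 mol/dm³.
S̃_{N/P} = C_N/C_P = 2.278/0.07236 = 31.5.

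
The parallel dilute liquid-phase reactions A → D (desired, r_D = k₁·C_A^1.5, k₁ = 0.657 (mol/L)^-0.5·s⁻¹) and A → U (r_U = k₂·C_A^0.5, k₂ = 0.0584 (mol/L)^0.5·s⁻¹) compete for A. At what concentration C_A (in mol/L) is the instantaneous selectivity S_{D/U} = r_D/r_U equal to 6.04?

S_{D/U} = (k₁/k₂)·C_A ⇒ C_A = S·k₂/k₁.
= 6.04×0.0584/0.657 = 0.537 mol/L.

0.537 mol/L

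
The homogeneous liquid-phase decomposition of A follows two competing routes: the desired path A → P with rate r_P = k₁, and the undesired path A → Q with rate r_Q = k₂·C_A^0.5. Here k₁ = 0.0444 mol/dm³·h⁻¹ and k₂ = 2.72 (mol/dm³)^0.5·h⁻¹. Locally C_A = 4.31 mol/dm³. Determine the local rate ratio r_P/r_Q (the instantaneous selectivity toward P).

0.00786

S_{P/Q} = r_P/r_Q = (k₁)/(k₂·C_A^0.5) = (k₁/k₂)·C_A^-0.5.
= (0.0444) / (2.72×4.310^0.5) = 0.04440/5.647 = 0.00786.
The undesired path is higher order in A, so low C_A (CSTR or dilute feed) favours P.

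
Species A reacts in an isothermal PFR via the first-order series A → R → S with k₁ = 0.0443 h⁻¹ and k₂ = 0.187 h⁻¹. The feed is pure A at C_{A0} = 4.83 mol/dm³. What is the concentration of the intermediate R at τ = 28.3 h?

0.420 mol/dm³

The intermediate concentration in a first-order A→B→C sequence is C_R = k₁C_{A0}(e^(−k₁τ) − e^(−k₂τ))/(k₂−k₁).
e^(−k₁τ) = e^(−0.0443×28.3) = e^(−1.254) = 0.2854; e^(−k₂τ) = e^(−5.292) = 0.005031.
C_R = 0.0443×4.83/(0.187−0.0443) × (0.2854−0.005031) = 1.499×0.2804 = 0.4205 mol/dm³.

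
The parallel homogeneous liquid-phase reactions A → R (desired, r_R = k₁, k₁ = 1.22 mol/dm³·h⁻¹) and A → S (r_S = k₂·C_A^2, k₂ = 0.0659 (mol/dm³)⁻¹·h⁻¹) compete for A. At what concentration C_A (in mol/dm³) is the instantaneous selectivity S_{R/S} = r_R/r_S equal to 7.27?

S_{R/S} = (k₁/k₂)·C_A^-2 ⇒ C_A = (S·k₂/k₁)^(-0.5).
= (7.27×0.0659/1.22)^(-0.5) = (0.3927)^(-0.5) = 1.60 mol/dm³.

1.60 mol/dm³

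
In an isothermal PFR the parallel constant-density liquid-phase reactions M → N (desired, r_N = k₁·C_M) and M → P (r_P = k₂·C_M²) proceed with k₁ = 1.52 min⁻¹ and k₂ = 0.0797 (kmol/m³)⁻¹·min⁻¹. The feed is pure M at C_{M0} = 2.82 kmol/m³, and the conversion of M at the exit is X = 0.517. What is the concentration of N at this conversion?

C_M = C_{M0}(1−X) = 1.362 kmol/m³.
Along a PFR/batch, dC_N/dC_M = −r_N/(r_N+r_P) = −k₁/(k₁+k₂·C_M).
Integrating from C_{M0} to C_M: C_N = (1.52/0.0797)·ln[(1.52+0.0797·2.82)/(1.52+0.0797·1.36)] = 19.07·ln(1.745/1.629) = 1.314 kmol/m³.

1.31 kmol/m³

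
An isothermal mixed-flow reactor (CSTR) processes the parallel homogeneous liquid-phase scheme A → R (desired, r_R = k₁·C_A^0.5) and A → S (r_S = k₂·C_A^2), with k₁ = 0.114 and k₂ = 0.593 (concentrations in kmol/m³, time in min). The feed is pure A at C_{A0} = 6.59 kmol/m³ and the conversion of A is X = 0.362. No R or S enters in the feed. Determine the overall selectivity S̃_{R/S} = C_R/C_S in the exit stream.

Exit C_A = C_{A0}(1−X) = 6.59×0.638 = 4.204 kmol/m³.
Rates in a CSTR are evaluated at the outlet concentration: r_R = 0.114×4.204^0.5 = 0.2338, r_S = 0.593×4.204^2 = 10.48.
Overall selectivity = C_R/C_S = r_Rτ/(r_Sτ) = r_R/r_S = 0.0223.

0.0223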